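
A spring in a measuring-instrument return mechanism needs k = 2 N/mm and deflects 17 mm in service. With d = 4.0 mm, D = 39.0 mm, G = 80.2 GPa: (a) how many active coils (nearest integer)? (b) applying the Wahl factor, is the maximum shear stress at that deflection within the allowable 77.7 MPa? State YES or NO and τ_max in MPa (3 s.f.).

N_a = Gd⁴/(8D³k) = (80.2×10³)(4.0⁴)/(8·39.0³·2) = 21.63 → N_a = 22
Actual rate k = Gd⁴/(8D³·22) = 1.9666 N/mm
Working load F = kδ = 1.9666·17 = 33.432 N
C = 39.0/4.0 = 9.7500; K_W = (4C−1)/(4C−4)+0.615/C = 1.1488
τ_max = K_W·8FD/(πd³) = 1.1488·51.878 = 59.597 MPa
τ_max ≤ 77.7 MPa → acceptable

(a) 22 coils; (b) YES, τ_max = 59.6 MPa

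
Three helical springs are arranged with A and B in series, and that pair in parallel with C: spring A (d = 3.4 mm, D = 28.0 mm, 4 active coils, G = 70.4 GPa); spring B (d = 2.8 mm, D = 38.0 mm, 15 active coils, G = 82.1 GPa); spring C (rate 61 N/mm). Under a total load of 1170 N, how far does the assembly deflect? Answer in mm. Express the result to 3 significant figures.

19.0 mm

k_A = Gd⁴/(8D³N_a) = (70.4×10³)(3.4⁴)/(8·28.0³·4) = 13.393 N/mm
k_B = Gd⁴/(8D³N_a) = (82.1×10³)(2.8⁴)/(8·38.0³·15) = 0.76638 N/mm
Springs A,B series: k_AB = 1/(1/13.393+1/0.76638) = 0.7249 N/mm; parallel with C: k_eq = 0.7249+61 = 61.725 N/mm
δ = F/k_eq = 1170/61.725 = 18.955 mm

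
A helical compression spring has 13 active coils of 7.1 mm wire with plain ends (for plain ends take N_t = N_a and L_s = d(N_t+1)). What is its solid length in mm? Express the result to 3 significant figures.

plain ends: N_t = N_a = 13
L_s = d·(N_t+1) = 7.1 × 14 = 99.4 mm

99.4 mm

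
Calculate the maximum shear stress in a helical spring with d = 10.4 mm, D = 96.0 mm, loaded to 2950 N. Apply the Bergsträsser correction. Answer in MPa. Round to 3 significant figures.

736 MPa

Spring index C = D/d = 96.0/10.4 = 9.2308
K_B = (4C+2)/(4C−3) = 38.923/33.923 = 1.1474
τ₀ = 8FD/(πd³) = 8·2950·96.0/(π·10.4³) = 2.2656e+06/3533.9 = 641.11 MPa
τ_max = K·τ₀ = 1.1474 × 641.11 = 735.61 MPa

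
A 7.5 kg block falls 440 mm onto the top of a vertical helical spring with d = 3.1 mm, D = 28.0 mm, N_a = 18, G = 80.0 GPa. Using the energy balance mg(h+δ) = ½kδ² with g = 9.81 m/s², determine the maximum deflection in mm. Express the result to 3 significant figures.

201 mm

k = Gd⁴/(8D³N_a) = (80.0×10³)(3.1⁴)/(8·28.0³·18) = 2.3372 N/mm
W = mg = 7.5 × 9.81 = 73.575 N
½kδ² − Wδ − Wh = 0 → δ = (W + √(W² + 2kWh))/k
δ = (73.575 + √(5413.3 + 151326))/2.3372 = (73.575 + 395.9)/2.3372 = 200.87 mm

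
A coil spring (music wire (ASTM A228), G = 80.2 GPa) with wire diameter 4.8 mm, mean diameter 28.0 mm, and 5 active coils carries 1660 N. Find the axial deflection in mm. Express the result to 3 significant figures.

k = Gd⁴/(8D³N_a) = (80.2×10³)(4.8⁴)/(8·28.0³·5) = 48.485 N/mm
δ = F/k = 1660 / 48.485 = 34.238 mm

34.2 mm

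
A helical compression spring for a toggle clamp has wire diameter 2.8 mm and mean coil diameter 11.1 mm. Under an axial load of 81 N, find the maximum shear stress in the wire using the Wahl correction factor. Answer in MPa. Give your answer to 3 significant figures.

147 MPa

Spring index C = D/d = 11.1/2.8 = 3.9643
K_W = (4C−1)/(4C−4) + 0.615/C = 14.857/11.857 + 0.1551 = 1.4081
τ₀ = 8FD/(πd³) = 8·81·11.1/(π·2.8³) = 7192.8/68.964 = 104.3 MPa
τ_max = K·τ₀ = 1.4081 × 104.3 = 146.87 MPa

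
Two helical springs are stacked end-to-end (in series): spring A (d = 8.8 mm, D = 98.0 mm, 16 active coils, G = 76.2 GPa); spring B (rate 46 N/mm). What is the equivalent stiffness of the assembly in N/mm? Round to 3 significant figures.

3.50 N/mm

k_A = Gd⁴/(8D³N_a) = (76.2×10³)(8.8⁴)/(8·98.0³·16) = 3.7931 N/mm
Series: 1/k_eq = 1/3.7931 + 1/46 = 0.28537; k_eq = 3.5042 N/mm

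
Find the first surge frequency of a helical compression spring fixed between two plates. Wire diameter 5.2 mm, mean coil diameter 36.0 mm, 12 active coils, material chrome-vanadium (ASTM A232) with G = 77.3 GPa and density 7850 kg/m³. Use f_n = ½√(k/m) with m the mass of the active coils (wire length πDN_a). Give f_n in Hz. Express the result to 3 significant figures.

118 Hz

k = Gd⁴/(8D³N_a) = (77.3×10³)(5.2⁴)/(8·36.0³·12) = 12.619 N/mm = 12619 N/m
Wire length L = πDN_a = π·36.0·12 = 1357.2 mm
m = ρ·(πd²/4)·L = 7850 × 21.237×10⁻⁶ m² × 1.3572 m = 0.22626 kg
f_n = ½√(k/m) = 0.5·√(12619/0.22626) = 0.5·√(55772) = 118.08 Hz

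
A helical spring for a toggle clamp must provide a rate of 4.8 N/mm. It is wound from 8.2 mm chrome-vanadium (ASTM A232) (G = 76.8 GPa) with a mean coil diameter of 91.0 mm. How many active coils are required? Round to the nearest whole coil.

N_a = Gd⁴/(8D³k) = (76.8×10³ × 8.2⁴)/(8 × 91.0³ × 4.8)
    = 3.4723e+08 / 2.89371e+07 = 12 → 12 coils

12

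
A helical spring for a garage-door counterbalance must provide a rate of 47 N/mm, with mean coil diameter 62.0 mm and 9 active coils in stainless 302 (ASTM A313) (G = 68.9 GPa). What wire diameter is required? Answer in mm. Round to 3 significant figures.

d = (8D³N_a·k / G)^(1/4) = (8·62.0³·9·47 / (68.9×10³))^0.25
  = (11705)^0.25 = 10.4015 mm

10.4 mm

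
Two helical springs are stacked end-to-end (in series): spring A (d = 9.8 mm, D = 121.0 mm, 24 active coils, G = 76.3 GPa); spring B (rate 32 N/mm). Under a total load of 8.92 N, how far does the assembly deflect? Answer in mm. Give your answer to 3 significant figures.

4.59 mm

k_A = Gd⁴/(8D³N_a) = (76.3×10³)(9.8⁴)/(8·121.0³·24) = 2.0691 N/mm
Series: 1/k_eq = 1/2.0691 + 1/32 = 0.51456; k_eq = 1.9434 N/mm
δ = F/k_eq = 8.92/1.9434 = 4.5899 mm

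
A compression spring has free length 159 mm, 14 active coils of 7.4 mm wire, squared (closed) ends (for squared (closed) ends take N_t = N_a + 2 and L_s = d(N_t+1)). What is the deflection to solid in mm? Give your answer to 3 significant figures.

N_t = 16; L_s = 7.4·17 = 125.8 mm
δ_solid = L₀ − L_s = 159 − 125.8 = 33.2 mm

33.2 mm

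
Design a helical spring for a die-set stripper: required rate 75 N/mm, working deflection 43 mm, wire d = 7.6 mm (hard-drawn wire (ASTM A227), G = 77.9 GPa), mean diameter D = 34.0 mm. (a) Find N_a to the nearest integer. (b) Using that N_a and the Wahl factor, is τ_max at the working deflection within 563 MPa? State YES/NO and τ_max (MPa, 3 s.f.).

N_a = Gd⁴/(8D³k) = (77.9×10³)(7.6⁴)/(8·34.0³·75) = 11.02 → N_a = 11
Actual rate k = Gd⁴/(8D³·11) = 75.14 N/mm
Working load F = kδ = 75.14·43 = 3231 N
C = 34.0/7.6 = 4.4737; K_W = (4C−1)/(4C−4)+0.615/C = 1.3534
τ_max = K_W·8FD/(πd³) = 1.3534·637.26 = 862.46 MPa
τ_max > 563 MPa → exceeds allowable

(a) 11 coils; (b) NO, τ_max = 862 MPa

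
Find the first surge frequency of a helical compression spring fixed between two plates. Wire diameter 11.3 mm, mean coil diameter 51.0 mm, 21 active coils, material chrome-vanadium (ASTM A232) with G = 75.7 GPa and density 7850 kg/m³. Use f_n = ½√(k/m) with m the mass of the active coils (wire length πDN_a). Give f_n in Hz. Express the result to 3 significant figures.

k = Gd⁴/(8D³N_a) = (75.7×10³)(11.3⁴)/(8·51.0³·21) = 55.385 N/mm = 55385 N/m
Wire length L = πDN_a = π·51.0·21 = 3364.6 mm
m = ρ·(πd²/4)·L = 7850 × 100.29×10⁻⁶ m² × 3.3646 m = 2.6488 kg
f_n = ½√(k/m) = 0.5·√(55385/2.6488) = 0.5·√(20909) = 72.3 Hz

72.3 Hz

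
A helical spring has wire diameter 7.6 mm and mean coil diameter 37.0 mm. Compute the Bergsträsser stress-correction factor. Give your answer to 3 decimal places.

C = D/d = 37.0/7.6 = 4.8684
K_B = (4C+2)/(4C−3) = 21.474/16.474 = 1.3035

1.304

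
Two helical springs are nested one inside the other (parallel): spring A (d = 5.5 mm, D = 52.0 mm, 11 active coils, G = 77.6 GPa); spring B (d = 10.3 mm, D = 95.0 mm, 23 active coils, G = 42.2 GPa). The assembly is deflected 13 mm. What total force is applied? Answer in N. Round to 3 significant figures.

114 N

k_A = Gd⁴/(8D³N_a) = (77.6×10³)(5.5⁴)/(8·52.0³·11) = 5.7388 N/mm
k_B = Gd⁴/(8D³N_a) = (42.2×10³)(10.3⁴)/(8·95.0³·23) = 3.0107 N/mm
Parallel: k_eq = 5.7388 + 3.0107 = 8.7495 N/mm
F = k_eq·δ = 8.7495·13 = 113.74 N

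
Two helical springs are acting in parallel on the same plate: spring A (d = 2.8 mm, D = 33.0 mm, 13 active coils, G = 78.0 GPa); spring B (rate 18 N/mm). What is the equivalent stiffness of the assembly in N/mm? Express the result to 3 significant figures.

19.3 N/mm

k_A = Gd⁴/(8D³N_a) = (78.0×10³)(2.8⁴)/(8·33.0³·13) = 1.2828 N/mm
Parallel: k_eq = 1.2828 + 18 = 19.283 N/mm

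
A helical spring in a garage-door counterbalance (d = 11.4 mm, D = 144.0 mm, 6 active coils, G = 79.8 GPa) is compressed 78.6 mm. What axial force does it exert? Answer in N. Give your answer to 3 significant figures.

k = Gd⁴/(8D³N_a) = (79.8×10³)(11.4⁴)/(8·144.0³·6) = 9.4036 N/mm
F = k·δ = 9.4036 × 78.6 = 739.12 N

739 N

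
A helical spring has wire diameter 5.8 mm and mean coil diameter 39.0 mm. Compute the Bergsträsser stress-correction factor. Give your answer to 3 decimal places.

C = D/d = 39.0/5.8 = 6.7241
K_B = (4C+2)/(4C−3) = 28.897/23.897 = 1.2092

1.209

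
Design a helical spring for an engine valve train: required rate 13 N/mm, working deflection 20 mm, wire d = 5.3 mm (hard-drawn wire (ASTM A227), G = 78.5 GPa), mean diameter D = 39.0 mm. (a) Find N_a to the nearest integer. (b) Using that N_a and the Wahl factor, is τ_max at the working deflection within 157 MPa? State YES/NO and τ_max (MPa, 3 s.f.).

N_a = Gd⁴/(8D³k) = (78.5×10³)(5.3⁴)/(8·39.0³·13) = 10.04 → N_a = 10
Actual rate k = Gd⁴/(8D³·10) = 13.052 N/mm
Working load F = kδ = 13.052·20 = 261.05 N
C = 39.0/5.3 = 7.3585; K_W = (4C−1)/(4C−4)+0.615/C = 1.2015
τ_max = K_W·8FD/(πd³) = 1.2015·174.14 = 209.23 MPa
τ_max > 157 MPa → exceeds allowable

(a) 10 coils; (b) NO, τ_max = 209 MPa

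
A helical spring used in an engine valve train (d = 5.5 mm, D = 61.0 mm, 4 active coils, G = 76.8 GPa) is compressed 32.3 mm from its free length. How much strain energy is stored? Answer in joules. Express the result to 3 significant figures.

5.05 J

k = Gd⁴/(8D³N_a) = (76.8×10³)(5.5⁴)/(8·61.0³·4) = 9.6755 N/mm
U = ½kδ² = 0.5 × 9.6755 × 32.3² = 5047.2 N·mm = 5.0472 J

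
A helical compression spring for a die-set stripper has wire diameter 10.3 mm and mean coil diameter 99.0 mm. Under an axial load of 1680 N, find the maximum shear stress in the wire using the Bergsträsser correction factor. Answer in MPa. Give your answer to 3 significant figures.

442 MPa

Spring index C = D/d = 99.0/10.3 = 9.6117
K_B = (4C+2)/(4C−3) = 40.447/35.447 = 1.1411
τ₀ = 8FD/(πd³) = 8·1680·99.0/(π·10.3³) = 1.33056e+06/3432.9 = 387.59 MPa
τ_max = K·τ₀ = 1.1411 × 387.59 = 442.26 MPa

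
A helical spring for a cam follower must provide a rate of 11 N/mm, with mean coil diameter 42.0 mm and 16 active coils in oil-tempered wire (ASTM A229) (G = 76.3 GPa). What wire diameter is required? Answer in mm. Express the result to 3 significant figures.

6.08 mm

d = (8D³N_a·k / G)^(1/4) = (8·42.0³·16·11 / (76.3×10³))^0.25
  = (1367.2)^0.25 = 6.0807 mm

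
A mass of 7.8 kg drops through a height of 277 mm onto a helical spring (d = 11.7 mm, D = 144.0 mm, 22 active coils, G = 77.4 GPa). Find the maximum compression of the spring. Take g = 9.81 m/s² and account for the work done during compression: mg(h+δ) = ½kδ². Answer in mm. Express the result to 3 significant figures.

k = Gd⁴/(8D³N_a) = (77.4×10³)(11.7⁴)/(8·144.0³·22) = 2.7598 N/mm
W = mg = 7.8 × 9.81 = 76.518 N
½kδ² − Wδ − Wh = 0 → δ = (W + √(W² + 2kWh))/k
δ = (76.518 + √(5855 + 116992))/2.7598 = (76.518 + 350.5)/2.7598 = 154.72 mm

155 mm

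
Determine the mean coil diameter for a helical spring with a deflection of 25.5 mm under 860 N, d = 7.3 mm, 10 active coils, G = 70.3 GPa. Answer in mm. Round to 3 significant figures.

42.0 mm

Required rate k = F/δ = 860/25.5 = 33.725 N/mm
D = (Gd⁴/(8N_a·k))^(1/3) = (70.3×10³·7.3⁴/(8·10·33.725))^(1/3)
  = (73994.3)^(1/3) = 41.9823 mm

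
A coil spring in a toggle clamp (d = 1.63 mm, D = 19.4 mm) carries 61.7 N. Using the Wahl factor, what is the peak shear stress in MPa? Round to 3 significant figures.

Spring index C = D/d = 19.4/1.63 = 11.9018
K_W = (4C−1)/(4C−4) + 0.615/C = 46.607/43.607 + 0.0517 = 1.1205
τ₀ = 8FD/(πd³) = 8·61.7·19.4/(π·1.63³) = 9575.84/13.605 = 703.82 MPa
τ_max = K·τ₀ = 1.1205 × 703.82 = 788.61 MPa

789 MPa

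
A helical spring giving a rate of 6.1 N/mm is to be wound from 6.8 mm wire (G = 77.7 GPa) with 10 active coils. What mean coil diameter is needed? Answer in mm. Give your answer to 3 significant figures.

D = (Gd⁴/(8N_a·k))^(1/3) = (77.7×10³·6.8⁴/(8·10·6.1))^(1/3)
  = (340437)^(1/3) = 69.8252 mm

69.8 mm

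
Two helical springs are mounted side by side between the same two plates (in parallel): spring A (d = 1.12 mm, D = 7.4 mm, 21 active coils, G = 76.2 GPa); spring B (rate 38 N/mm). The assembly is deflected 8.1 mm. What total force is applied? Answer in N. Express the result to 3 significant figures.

322 N

k_A = Gd⁴/(8D³N_a) = (76.2×10³)(1.12⁴)/(8·7.4³·21) = 1.7613 N/mm
Parallel: k_eq = 1.7613 + 38 = 39.761 N/mm
F = k_eq·δ = 39.761·8.1 = 322.07 N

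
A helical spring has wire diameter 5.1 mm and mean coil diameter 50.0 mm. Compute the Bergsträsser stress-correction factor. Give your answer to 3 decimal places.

C = D/d = 50.0/5.1 = 9.8039
K_B = (4C+2)/(4C−3) = 41.216/36.216 = 1.1381

1.138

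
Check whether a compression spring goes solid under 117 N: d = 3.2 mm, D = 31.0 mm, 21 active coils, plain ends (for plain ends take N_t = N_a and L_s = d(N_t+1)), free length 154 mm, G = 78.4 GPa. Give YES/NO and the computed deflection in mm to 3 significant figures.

k = Gd⁴/(8D³N_a) = (78.4×10³)(3.2⁴)/(8·31.0³·21) = 1.6426 N/mm
N_t = 21; L_s = 3.2·22 = 70.4 mm; δ_solid = L₀ − L_s = 154 − 70.4 = 83.6 mm
δ = F/k = 117/1.6426 = 71.23 mm
δ < δ_solid → spring does not go solid

NO, δ = 71.2 mm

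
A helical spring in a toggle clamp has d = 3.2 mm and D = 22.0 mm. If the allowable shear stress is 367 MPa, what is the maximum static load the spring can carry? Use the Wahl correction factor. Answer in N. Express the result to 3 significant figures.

C = D/d = 22.0/3.2 = 6.8750
K_W = (4C−1)/(4C−4) + 0.615/C = 26.500/23.500 + 0.0895 = 1.2171
τ_max = K·8FD/(πd³) → F_max = τ_allow·πd³/(8DK)
F_max = 367·π·3.2³/(8·22.0·1.2171) = 37780/214.21 = 176.37 N

176 N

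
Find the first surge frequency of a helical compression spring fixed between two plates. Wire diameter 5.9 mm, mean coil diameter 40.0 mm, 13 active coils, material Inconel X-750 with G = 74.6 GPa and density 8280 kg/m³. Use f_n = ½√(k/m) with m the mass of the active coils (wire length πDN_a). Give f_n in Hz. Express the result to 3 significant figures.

95.8 Hz

k = Gd⁴/(8D³N_a) = (74.6×10³)(5.9⁴)/(8·40.0³·13) = 13.581 N/mm = 13581 N/m
Wire length L = πDN_a = π·40.0·13 = 1633.6 mm
m = ρ·(πd²/4)·L = 8280 × 27.34×10⁻⁶ m² × 1.6336 m = 0.36981 kg
f_n = ½√(k/m) = 0.5·√(13581/0.36981) = 0.5·√(36725) = 95.818 Hz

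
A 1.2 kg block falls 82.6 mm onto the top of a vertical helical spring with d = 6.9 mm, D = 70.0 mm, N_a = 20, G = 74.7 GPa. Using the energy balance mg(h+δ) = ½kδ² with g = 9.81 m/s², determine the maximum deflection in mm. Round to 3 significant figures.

29.2 mm

k = Gd⁴/(8D³N_a) = (74.7×10³)(6.9⁴)/(8·70.0³·20) = 3.0853 N/mm
W = mg = 1.2 × 9.81 = 11.772 N
½kδ² − Wδ − Wh = 0 → δ = (W + √(W² + 2kWh))/k
δ = (11.772 + √(138.58 + 6000.16))/3.0853 = (11.772 + 78.35)/3.0853 = 29.21 mm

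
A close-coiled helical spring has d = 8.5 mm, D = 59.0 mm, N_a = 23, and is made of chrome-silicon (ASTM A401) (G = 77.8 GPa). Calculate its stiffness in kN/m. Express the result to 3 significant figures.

10.7 kN/m

k = Gd⁴/(8D³N_a) = (77.8×10³ × 8.5⁴) / (8 × 59.0³ × 23)
  = 4.06121e+08 / 3.77897e+07 = 10.747 N/mm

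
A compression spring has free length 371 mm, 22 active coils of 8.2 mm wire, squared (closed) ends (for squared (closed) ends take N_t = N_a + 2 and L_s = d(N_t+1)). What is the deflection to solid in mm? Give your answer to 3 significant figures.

166 mm

N_t = 24; L_s = 8.2·25 = 205 mm
δ_solid = L₀ − L_s = 371 − 205 = 166 mm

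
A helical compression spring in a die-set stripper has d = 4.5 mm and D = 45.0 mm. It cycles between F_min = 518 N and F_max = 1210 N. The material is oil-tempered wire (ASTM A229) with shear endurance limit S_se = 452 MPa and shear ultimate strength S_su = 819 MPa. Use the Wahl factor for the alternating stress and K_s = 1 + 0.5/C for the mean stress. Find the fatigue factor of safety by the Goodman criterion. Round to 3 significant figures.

C = D/d = 45.0/4.5 = 10.0000; K_W = (4C−1)/(4C−4)+0.615/C = 1.1448; K_s = 1+0.5/C = 1.0500
F_a = (F_max−F_min)/2 = 346 N; F_m = (F_max+F_min)/2 = 864 N
τ_a = K_W·8F_aD/(πd³) = 1.1448 × 435.1 = 498.12 MPa
τ_m = K_s·8F_mD/(πd³) = 1.0500 × 1086.5 = 1140.8 MPa
Goodman: 1/n_f = τ_a/S_se + τ_m/S_su = 498.12/452 + 1140.8/819 = 1.10203 + 1.39295 = 2.495
n_f = 1/2.495 = 0.4008

0.401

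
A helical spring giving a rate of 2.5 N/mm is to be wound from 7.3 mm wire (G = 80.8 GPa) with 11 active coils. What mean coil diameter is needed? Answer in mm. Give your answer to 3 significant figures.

D = (Gd⁴/(8N_a·k))^(1/3) = (80.8×10³·7.3⁴/(8·11·2.5))^(1/3)
  = (1.04299e+06)^(1/3) = 101.4129 mm

101 mm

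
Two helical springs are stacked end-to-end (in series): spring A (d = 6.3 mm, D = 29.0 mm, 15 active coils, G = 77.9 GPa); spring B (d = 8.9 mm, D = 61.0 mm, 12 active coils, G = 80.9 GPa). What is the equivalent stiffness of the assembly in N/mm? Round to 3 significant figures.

k_A = Gd⁴/(8D³N_a) = (77.9×10³)(6.3⁴)/(8·29.0³·15) = 41.93 N/mm
k_B = Gd⁴/(8D³N_a) = (80.9×10³)(8.9⁴)/(8·61.0³·12) = 23.294 N/mm
Series: 1/k_eq = 1/41.93 + 1/23.294 = 0.066778; k_eq = 14.975 N/mm

15.0 N/mm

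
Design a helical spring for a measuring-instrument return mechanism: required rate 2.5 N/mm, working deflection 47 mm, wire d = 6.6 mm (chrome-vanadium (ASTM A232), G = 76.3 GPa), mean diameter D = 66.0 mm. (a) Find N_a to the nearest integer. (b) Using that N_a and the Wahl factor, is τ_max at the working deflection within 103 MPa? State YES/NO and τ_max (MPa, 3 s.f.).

N_a = Gd⁴/(8D³k) = (76.3×10³)(6.6⁴)/(8·66.0³·2.5) = 25.18 → N_a = 25
Actual rate k = Gd⁴/(8D³·25) = 2.5179 N/mm
Working load F = kδ = 2.5179·47 = 118.34 N
C = 66.0/6.6 = 10.0000; K_W = (4C−1)/(4C−4)+0.615/C = 1.1448
τ_max = K_W·8FD/(πd³) = 1.1448·69.181 = 79.201 MPa
τ_max ≤ 103 MPa → acceptable

(a) 25 coils; (b) YES, τ_max = 79.2 MPa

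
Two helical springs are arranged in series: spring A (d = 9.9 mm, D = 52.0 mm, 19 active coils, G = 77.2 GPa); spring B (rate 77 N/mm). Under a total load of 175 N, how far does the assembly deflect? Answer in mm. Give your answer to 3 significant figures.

k_A = Gd⁴/(8D³N_a) = (77.2×10³)(9.9⁴)/(8·52.0³·19) = 34.698 N/mm
Series: 1/k_eq = 1/34.698 + 1/77 = 0.041807; k_eq = 23.919 N/mm
δ = F/k_eq = 175/23.919 = 7.3162 mm

7.32 mm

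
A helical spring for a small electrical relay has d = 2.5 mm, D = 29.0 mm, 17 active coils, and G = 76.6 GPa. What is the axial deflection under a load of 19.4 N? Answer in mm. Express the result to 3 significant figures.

21.5 mm

k = Gd⁴/(8D³N_a) = (76.6×10³)(2.5⁴)/(8·29.0³·17) = 0.9021 N/mm
δ = F/k = 19.4 / 0.9021 = 21.505 mm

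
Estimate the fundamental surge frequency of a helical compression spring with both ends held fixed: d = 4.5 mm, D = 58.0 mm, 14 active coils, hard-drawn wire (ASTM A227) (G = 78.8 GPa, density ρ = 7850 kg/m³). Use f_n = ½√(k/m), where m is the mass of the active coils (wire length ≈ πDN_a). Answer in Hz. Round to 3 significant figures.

k = Gd⁴/(8D³N_a) = (78.8×10³)(4.5⁴)/(8·58.0³·14) = 1.4787 N/mm = 1478.7 N/m
Wire length L = πDN_a = π·58.0·14 = 2551 mm
m = ρ·(πd²/4)·L = 7850 × 15.904×10⁻⁶ m² × 2.551 m = 0.31849 kg
f_n = ½√(k/m) = 0.5·√(1478.7/0.31849) = 0.5·√(4642.8) = 34.069 Hz

34.1 Hz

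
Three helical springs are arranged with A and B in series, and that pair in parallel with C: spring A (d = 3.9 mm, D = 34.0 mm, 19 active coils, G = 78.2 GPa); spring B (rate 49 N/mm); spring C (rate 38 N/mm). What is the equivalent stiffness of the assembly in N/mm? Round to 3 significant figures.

k_A = Gd⁴/(8D³N_a) = (78.2×10³)(3.9⁴)/(8·34.0³·19) = 3.0282 N/mm
Springs A,B series: k_AB = 1/(1/3.0282+1/49) = 2.852 N/mm; parallel with C: k_eq = 2.852+38 = 40.852 N/mm

40.9 N/mm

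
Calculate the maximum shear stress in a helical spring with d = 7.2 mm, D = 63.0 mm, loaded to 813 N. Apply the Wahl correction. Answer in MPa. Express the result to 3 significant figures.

408 MPa

Spring index C = D/d = 63.0/7.2 = 8.7500
K_W = (4C−1)/(4C−4) + 0.615/C = 34.000/31.000 + 0.0703 = 1.1671
τ₀ = 8FD/(πd³) = 8·813·63.0/(π·7.2³) = 409752/1172.6 = 349.44 MPa
τ_max = K·τ₀ = 1.1671 × 349.44 = 407.82 MPa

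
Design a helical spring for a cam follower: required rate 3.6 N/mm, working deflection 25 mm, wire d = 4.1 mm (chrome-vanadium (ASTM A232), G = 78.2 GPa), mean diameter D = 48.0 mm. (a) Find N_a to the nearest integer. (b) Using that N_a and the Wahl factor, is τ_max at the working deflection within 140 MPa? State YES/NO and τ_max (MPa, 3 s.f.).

N_a = Gd⁴/(8D³k) = (78.2×10³)(4.1⁴)/(8·48.0³·3.6) = 6.938 → N_a = 7
Actual rate k = Gd⁴/(8D³·7) = 3.568 N/mm
Working load F = kδ = 3.568·25 = 89.201 N
C = 48.0/4.1 = 11.7073; K_W = (4C−1)/(4C−4)+0.615/C = 1.1226
τ_max = K_W·8FD/(πd³) = 1.1226·158.2 = 177.59 MPa
τ_max > 140 MPa → exceeds allowable

(a) 7 coils; (b) NO, τ_max = 178 MPa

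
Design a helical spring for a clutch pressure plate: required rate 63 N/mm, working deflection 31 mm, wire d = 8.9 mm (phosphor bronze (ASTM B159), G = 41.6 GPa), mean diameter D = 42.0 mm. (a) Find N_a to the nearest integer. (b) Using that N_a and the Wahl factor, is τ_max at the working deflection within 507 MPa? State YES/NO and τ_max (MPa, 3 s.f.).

N_a = Gd⁴/(8D³k) = (41.6×10³)(8.9⁴)/(8·42.0³·63) = 6.99 → N_a = 7
Actual rate k = Gd⁴/(8D³·7) = 62.91 N/mm
Working load F = kδ = 62.91·31 = 1950.2 N
C = 42.0/8.9 = 4.7191; K_W = (4C−1)/(4C−4)+0.615/C = 1.3320
τ_max = K_W·8FD/(πd³) = 1.3320·295.87 = 394.09 MPa
τ_max ≤ 507 MPa → acceptable

(a) 7 coils; (b) YES, τ_max = 394 MPa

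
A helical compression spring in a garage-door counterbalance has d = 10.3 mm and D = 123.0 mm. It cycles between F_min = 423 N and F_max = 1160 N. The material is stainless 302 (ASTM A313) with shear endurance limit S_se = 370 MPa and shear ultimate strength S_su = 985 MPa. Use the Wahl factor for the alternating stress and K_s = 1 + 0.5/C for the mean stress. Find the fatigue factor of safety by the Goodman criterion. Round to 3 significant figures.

C = D/d = 123.0/10.3 = 11.9417; K_W = (4C−1)/(4C−4)+0.615/C = 1.1200; K_s = 1+0.5/C = 1.0419
F_a = (F_max−F_min)/2 = 368.5 N; F_m = (F_max+F_min)/2 = 791.5 N
τ_a = K_W·8F_aD/(πd³) = 1.1200 × 105.63 = 118.31 MPa
τ_m = K_s·8F_mD/(πd³) = 1.0419 × 226.87 = 236.37 MPa
Goodman: 1/n_f = τ_a/S_se + τ_m/S_su = 118.31/370 + 236.37/985 = 0.31975 + 0.23997 = 0.55972
n_f = 1/0.55972 = 1.787

1.79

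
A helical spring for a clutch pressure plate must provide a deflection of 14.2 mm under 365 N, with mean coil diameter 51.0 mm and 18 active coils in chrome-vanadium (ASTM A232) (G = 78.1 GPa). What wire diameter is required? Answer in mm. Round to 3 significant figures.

8.90 mm

Required rate k = F/δ = 365/14.2 = 25.704 N/mm
d = (8D³N_a·k / G)^(1/4) = (8·51.0³·18·25.704 / (78.1×10³))^0.25
  = (6286.8)^0.25 = 8.9044 mm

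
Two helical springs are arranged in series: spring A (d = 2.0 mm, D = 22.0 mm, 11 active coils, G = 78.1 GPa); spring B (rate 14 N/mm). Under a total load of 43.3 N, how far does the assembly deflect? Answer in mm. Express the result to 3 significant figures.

k_A = Gd⁴/(8D³N_a) = (78.1×10³)(2.0⁴)/(8·22.0³·11) = 1.3336 N/mm
Series: 1/k_eq = 1/1.3336 + 1/14 = 0.82129; k_eq = 1.2176 N/mm
δ = F/k_eq = 43.3/1.2176 = 35.562 mm

35.6 mm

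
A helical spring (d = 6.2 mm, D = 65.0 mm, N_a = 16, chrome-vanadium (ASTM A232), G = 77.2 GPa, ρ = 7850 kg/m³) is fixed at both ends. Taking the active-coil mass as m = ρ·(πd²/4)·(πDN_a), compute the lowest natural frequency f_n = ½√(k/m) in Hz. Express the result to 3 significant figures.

k = Gd⁴/(8D³N_a) = (77.2×10³)(6.2⁴)/(8·65.0³·16) = 3.2451 N/mm = 3245.1 N/m
Wire length L = πDN_a = π·65.0·16 = 3267.3 mm
m = ρ·(πd²/4)·L = 7850 × 30.191×10⁻⁶ m² × 3.2673 m = 0.77433 kg
f_n = ½√(k/m) = 0.5·√(3245.1/0.77433) = 0.5·√(4190.9) = 32.369 Hz

32.4 Hz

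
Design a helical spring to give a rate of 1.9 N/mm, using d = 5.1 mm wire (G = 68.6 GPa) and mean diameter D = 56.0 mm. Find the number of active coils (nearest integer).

N_a = Gd⁴/(8D³k) = (68.6×10³ × 5.1⁴)/(8 × 56.0³ × 1.9)
    = 4.64093e+07 / 2.66936e+06 = 17.39 → 17 coils

17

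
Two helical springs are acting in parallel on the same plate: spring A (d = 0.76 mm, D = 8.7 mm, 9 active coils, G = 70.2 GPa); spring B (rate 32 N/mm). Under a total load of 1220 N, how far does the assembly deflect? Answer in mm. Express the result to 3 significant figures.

37.5 mm

k_A = Gd⁴/(8D³N_a) = (70.2×10³)(0.76⁴)/(8·8.7³·9) = 0.49397 N/mm
Parallel: k_eq = 0.49397 + 32 = 32.494 N/mm
δ = F/k_eq = 1220/32.494 = 37.545 mm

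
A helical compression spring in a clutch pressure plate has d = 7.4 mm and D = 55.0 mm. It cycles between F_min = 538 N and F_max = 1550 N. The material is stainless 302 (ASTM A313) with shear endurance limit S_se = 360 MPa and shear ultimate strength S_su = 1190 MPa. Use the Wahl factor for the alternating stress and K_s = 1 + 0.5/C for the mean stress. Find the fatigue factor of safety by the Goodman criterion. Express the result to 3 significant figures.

C = D/d = 55.0/7.4 = 7.4324; K_W = (4C−1)/(4C−4)+0.615/C = 1.1993; K_s = 1+0.5/C = 1.0673
F_a = (F_max−F_min)/2 = 506 N; F_m = (F_max+F_min)/2 = 1044 N
τ_a = K_W·8F_aD/(πd³) = 1.1993 × 174.89 = 209.75 MPa
τ_m = K_s·8F_mD/(πd³) = 1.0673 × 360.83 = 385.11 MPa
Goodman: 1/n_f = τ_a/S_se + τ_m/S_su = 209.75/360 + 385.11/1190 = 0.58264 + 0.32362 = 0.90626
n_f = 1/0.90626 = 1.103

1.10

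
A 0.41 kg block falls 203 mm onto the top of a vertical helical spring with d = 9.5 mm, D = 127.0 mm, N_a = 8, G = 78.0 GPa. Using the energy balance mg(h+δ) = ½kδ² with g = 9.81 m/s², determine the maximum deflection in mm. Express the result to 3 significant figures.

k = Gd⁴/(8D³N_a) = (78.0×10³)(9.5⁴)/(8·127.0³·8) = 4.8462 N/mm
W = mg = 0.41 × 9.81 = 4.0221 N
½kδ² − Wδ − Wh = 0 → δ = (W + √(W² + 2kWh))/k
δ = (4.0221 + √(16.177 + 7913.65))/4.8462 = (4.0221 + 89.05)/4.8462 = 19.205 mm

19.2 mm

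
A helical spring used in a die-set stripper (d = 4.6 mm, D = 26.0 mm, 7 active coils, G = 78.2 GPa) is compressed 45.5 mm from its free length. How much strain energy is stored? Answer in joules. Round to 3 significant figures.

k = Gd⁴/(8D³N_a) = (78.2×10³)(4.6⁴)/(8·26.0³·7) = 35.574 N/mm
U = ½kδ² = 0.5 × 35.574 × 45.5² = 36823 N·mm = 36.823 J

36.8 J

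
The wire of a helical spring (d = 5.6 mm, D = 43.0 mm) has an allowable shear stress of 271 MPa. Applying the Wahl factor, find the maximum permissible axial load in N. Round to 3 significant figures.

C = D/d = 43.0/5.6 = 7.6786
K_W = (4C−1)/(4C−4) + 0.615/C = 29.714/26.714 + 0.0801 = 1.1924
τ_max = K·8FD/(πd³) → F_max = τ_allow·πd³/(8DK)
F_max = 271·π·5.6³/(8·43.0·1.1924) = 1.4951e+05/410.18 = 364.51 N

365 N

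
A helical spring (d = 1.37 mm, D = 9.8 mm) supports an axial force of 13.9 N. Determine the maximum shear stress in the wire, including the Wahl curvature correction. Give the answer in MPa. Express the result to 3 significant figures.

163 MPa

Spring index C = D/d = 9.8/1.37 = 7.1533
K_W = (4C−1)/(4C−4) + 0.615/C = 27.613/24.613 + 0.0860 = 1.2079
τ₀ = 8FD/(πd³) = 8·13.9·9.8/(π·1.37³) = 1089.76/8.0781 = 134.9 MPa
τ_max = K·τ₀ = 1.2079 × 134.9 = 162.94 MPa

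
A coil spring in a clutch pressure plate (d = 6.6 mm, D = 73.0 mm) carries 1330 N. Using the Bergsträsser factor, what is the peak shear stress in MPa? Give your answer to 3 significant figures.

964 MPa

Spring index C = D/d = 73.0/6.6 = 11.0606
K_B = (4C+2)/(4C−3) = 46.242/41.242 = 1.1212
τ₀ = 8FD/(πd³) = 8·1330·73.0/(π·6.6³) = 776720/903.2 = 859.97 MPa
τ_max = K·τ₀ = 1.1212 × 859.97 = 964.23 MPa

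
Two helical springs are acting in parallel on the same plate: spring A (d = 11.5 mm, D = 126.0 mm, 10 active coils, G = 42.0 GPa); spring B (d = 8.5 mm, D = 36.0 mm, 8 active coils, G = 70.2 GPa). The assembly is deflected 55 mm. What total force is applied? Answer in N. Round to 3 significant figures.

k_A = Gd⁴/(8D³N_a) = (42.0×10³)(11.5⁴)/(8·126.0³·10) = 4.5903 N/mm
k_B = Gd⁴/(8D³N_a) = (70.2×10³)(8.5⁴)/(8·36.0³·8) = 122.72 N/mm
Parallel: k_eq = 4.5903 + 122.72 = 127.31 N/mm
F = k_eq·δ = 127.31·55 = 7002.2 N

7000 N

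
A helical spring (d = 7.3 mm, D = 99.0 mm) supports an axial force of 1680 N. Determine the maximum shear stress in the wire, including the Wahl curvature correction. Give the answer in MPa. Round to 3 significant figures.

Spring index C = D/d = 99.0/7.3 = 13.5616
K_W = (4C−1)/(4C−4) + 0.615/C = 53.247/50.247 + 0.0453 = 1.1051
τ₀ = 8FD/(πd³) = 8·1680·99.0/(π·7.3³) = 1.33056e+06/1222.1 = 1088.7 MPa
τ_max = K·τ₀ = 1.1051 × 1088.7 = 1203.1 MPa

1200 MPa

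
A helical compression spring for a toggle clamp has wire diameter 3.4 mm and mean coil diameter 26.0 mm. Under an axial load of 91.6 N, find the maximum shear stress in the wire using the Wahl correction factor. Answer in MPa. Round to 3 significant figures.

184 MPa

Spring index C = D/d = 26.0/3.4 = 7.6471
K_W = (4C−1)/(4C−4) + 0.615/C = 29.588/26.588 + 0.0804 = 1.1933
τ₀ = 8FD/(πd³) = 8·91.6·26.0/(π·3.4³) = 19052.8/123.48 = 154.3 MPa
τ_max = K·τ₀ = 1.1933 × 154.3 = 184.12 MPa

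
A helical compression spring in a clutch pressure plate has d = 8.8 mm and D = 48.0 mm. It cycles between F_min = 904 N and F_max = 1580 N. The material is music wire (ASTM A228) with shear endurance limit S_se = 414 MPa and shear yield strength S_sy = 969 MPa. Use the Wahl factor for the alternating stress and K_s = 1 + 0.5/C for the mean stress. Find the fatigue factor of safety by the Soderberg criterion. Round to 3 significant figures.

2.28

C = D/d = 48.0/8.8 = 5.4545; K_W = (4C−1)/(4C−4)+0.615/C = 1.2811; K_s = 1+0.5/C = 1.0917
F_a = (F_max−F_min)/2 = 338 N; F_m = (F_max+F_min)/2 = 1242 N
τ_a = K_W·8F_aD/(πd³) = 1.2811 × 60.625 = 77.667 MPa
τ_m = K_s·8F_mD/(πd³) = 1.0917 × 222.77 = 243.19 MPa
Soderberg: 1/n_f = τ_a/S_se + τ_m/S_sy = 77.667/414 + 243.19/969 = 0.18760 + 0.25097 = 0.43857
n_f = 1/0.43857 = 2.28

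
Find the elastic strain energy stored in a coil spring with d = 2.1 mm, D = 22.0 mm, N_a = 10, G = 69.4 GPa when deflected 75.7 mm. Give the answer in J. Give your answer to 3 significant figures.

4.54 J

k = Gd⁴/(8D³N_a) = (69.4×10³)(2.1⁴)/(8·22.0³·10) = 1.5845 N/mm
U = ½kδ² = 0.5 × 1.5845 × 75.7² = 4539.8 N·mm = 4.5398 J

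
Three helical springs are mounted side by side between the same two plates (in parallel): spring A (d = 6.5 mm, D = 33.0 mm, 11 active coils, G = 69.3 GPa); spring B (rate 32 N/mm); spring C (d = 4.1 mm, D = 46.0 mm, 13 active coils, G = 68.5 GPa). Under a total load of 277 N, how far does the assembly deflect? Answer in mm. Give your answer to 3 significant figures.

3.79 mm

k_A = Gd⁴/(8D³N_a) = (69.3×10³)(6.5⁴)/(8·33.0³·11) = 39.117 N/mm
k_C = Gd⁴/(8D³N_a) = (68.5×10³)(4.1⁴)/(8·46.0³·13) = 1.9121 N/mm
Parallel: k_eq = 39.117 + 32 + 1.9121 = 73.029 N/mm
δ = F/k_eq = 277/73.029 = 3.793 mm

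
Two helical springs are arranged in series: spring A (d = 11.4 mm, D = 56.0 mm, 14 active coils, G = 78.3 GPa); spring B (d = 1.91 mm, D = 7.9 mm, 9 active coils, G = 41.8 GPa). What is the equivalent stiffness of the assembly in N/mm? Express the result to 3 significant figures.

12.7 N/mm

k_A = Gd⁴/(8D³N_a) = (78.3×10³)(11.4⁴)/(8·56.0³·14) = 67.236 N/mm
k_B = Gd⁴/(8D³N_a) = (41.8×10³)(1.91⁴)/(8·7.9³·9) = 15.671 N/mm
Series: 1/k_eq = 1/67.236 + 1/15.671 = 0.078685; k_eq = 12.709 N/mm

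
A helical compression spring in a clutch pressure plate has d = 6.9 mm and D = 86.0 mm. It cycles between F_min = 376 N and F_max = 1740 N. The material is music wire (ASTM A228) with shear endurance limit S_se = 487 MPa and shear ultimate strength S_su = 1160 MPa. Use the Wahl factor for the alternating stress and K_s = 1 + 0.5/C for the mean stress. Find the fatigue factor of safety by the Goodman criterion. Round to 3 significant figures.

C = D/d = 86.0/6.9 = 12.4638; K_W = (4C−1)/(4C−4)+0.615/C = 1.1148; K_s = 1+0.5/C = 1.0401
F_a = (F_max−F_min)/2 = 682 N; F_m = (F_max+F_min)/2 = 1058 N
τ_a = K_W·8F_aD/(πd³) = 1.1148 × 454.65 = 506.83 MPa
τ_m = K_s·8F_mD/(πd³) = 1.0401 × 705.3 = 733.6 MPa
Goodman: 1/n_f = τ_a/S_se + τ_m/S_su = 506.83/487 + 733.6/1160 = 1.04071 + 0.63241 = 1.6731
n_f = 1/1.6731 = 0.5977

0.598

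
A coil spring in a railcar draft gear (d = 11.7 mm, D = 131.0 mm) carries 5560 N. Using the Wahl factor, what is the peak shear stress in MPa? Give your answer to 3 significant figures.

Spring index C = D/d = 131.0/11.7 = 11.1966
K_W = (4C−1)/(4C−4) + 0.615/C = 43.786/40.786 + 0.0549 = 1.1285
τ₀ = 8FD/(πd³) = 8·5560·131.0/(π·11.7³) = 5.82688e+06/5031.6 = 1158.1 MPa
τ_max = K·τ₀ = 1.1285 × 1158.1 = 1306.8 MPa

1310 MPa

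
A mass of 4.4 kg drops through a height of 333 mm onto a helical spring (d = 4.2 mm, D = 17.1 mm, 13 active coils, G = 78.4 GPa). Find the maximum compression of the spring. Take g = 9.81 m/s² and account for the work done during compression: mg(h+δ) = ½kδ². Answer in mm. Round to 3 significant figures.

25.7 mm

k = Gd⁴/(8D³N_a) = (78.4×10³)(4.2⁴)/(8·17.1³·13) = 46.913 N/mm
W = mg = 4.4 × 9.81 = 43.164 N
½kδ² − Wδ − Wh = 0 → δ = (W + √(W² + 2kWh))/k
δ = (43.164 + √(1863.1 + 1.34861e+06))/46.913 = (43.164 + 1162.1)/46.913 = 25.692 mm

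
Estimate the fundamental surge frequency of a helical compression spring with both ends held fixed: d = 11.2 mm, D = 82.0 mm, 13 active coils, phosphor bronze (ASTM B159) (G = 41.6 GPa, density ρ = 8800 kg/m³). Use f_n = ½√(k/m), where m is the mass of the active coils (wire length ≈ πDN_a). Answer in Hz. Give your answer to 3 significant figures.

31.4 Hz

k = Gd⁴/(8D³N_a) = (41.6×10³)(11.2⁴)/(8·82.0³·13) = 11.415 N/mm = 11415 N/m
Wire length L = πDN_a = π·82.0·13 = 3348.9 mm
m = ρ·(πd²/4)·L = 8800 × 98.52×10⁻⁶ m² × 3.3489 m = 2.9035 kg
f_n = ½√(k/m) = 0.5·√(11415/2.9035) = 0.5·√(3931.6) = 31.351 Hz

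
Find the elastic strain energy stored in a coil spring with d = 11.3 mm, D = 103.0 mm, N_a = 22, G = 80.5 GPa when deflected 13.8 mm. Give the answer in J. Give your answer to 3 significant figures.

k = Gd⁴/(8D³N_a) = (80.5×10³)(11.3⁴)/(8·103.0³·22) = 6.8247 N/mm
U = ½kδ² = 0.5 × 6.8247 × 13.8² = 649.85 N·mm = 0.64985 J

0.650 J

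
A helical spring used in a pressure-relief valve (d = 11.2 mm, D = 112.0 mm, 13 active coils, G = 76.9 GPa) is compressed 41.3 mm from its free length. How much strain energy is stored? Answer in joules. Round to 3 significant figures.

7.06 J

k = Gd⁴/(8D³N_a) = (76.9×10³)(11.2⁴)/(8·112.0³·13) = 8.2815 N/mm
U = ½kδ² = 0.5 × 8.2815 × 41.3² = 7062.9 N·mm = 7.0629 J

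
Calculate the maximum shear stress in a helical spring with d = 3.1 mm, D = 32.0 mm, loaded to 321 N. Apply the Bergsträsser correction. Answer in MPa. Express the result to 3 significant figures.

993 MPa

Spring index C = D/d = 32.0/3.1 = 10.3226
K_B = (4C+2)/(4C−3) = 43.290/38.290 = 1.1306
τ₀ = 8FD/(πd³) = 8·321·32.0/(π·3.1³) = 82176/93.591 = 878.03 MPa
τ_max = K·τ₀ = 1.1306 × 878.03 = 992.69 MPa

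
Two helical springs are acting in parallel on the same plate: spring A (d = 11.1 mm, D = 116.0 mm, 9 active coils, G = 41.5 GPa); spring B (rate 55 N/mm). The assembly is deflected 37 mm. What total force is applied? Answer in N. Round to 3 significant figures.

k_A = Gd⁴/(8D³N_a) = (41.5×10³)(11.1⁴)/(8·116.0³·9) = 5.6057 N/mm
Parallel: k_eq = 5.6057 + 55 = 60.606 N/mm
F = k_eq·δ = 60.606·37 = 2242.4 N

2240 N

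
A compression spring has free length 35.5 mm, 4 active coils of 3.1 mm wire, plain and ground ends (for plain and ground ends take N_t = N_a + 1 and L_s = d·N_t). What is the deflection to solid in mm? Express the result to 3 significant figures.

N_t = 5; L_s = 3.1·5 = 15.5 mm
δ_solid = L₀ − L_s = 35.5 − 15.5 = 20 mm

20.0 mm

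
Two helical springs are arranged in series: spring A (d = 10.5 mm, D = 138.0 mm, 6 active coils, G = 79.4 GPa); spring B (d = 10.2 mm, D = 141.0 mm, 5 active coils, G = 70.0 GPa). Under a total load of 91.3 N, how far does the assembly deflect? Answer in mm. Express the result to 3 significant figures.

25.4 mm

k_A = Gd⁴/(8D³N_a) = (79.4×10³)(10.5⁴)/(8·138.0³·6) = 7.6507 N/mm
k_B = Gd⁴/(8D³N_a) = (70.0×10³)(10.2⁴)/(8·141.0³·5) = 6.7574 N/mm
Series: 1/k_eq = 1/7.6507 + 1/6.7574 = 0.27869; k_eq = 3.5882 N/mm
δ = F/k_eq = 91.3/3.5882 = 25.445 mm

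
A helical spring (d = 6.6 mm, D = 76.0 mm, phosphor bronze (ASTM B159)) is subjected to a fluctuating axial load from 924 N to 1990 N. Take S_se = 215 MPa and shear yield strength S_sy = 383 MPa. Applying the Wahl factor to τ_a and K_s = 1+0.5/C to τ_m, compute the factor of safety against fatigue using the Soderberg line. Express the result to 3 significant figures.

0.220

C = D/d = 76.0/6.6 = 11.5152; K_W = (4C−1)/(4C−4)+0.615/C = 1.1247; K_s = 1+0.5/C = 1.0434
F_a = (F_max−F_min)/2 = 533 N; F_m = (F_max+F_min)/2 = 1457 N
τ_a = K_W·8F_aD/(πd³) = 1.1247 × 358.8 = 403.55 MPa
τ_m = K_s·8F_mD/(πd³) = 1.0434 × 980.8 = 1023.4 MPa
Soderberg: 1/n_f = τ_a/S_se + τ_m/S_sy = 403.55/215 + 1023.4/383 = 1.87698 + 2.67204 = 4.549
n_f = 1/4.549 = 0.2198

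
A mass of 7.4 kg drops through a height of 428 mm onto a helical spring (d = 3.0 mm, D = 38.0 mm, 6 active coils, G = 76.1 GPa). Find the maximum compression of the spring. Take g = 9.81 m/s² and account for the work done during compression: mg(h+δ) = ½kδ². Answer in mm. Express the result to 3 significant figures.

197 mm

k = Gd⁴/(8D³N_a) = (76.1×10³)(3.0⁴)/(8·38.0³·6) = 2.3403 N/mm
W = mg = 7.4 × 9.81 = 72.594 N
½kδ² − Wδ − Wh = 0 → δ = (W + √(W² + 2kWh))/k
δ = (72.594 + √(5269.9 + 145429))/2.3403 = (72.594 + 388.2)/2.3403 = 196.89 mm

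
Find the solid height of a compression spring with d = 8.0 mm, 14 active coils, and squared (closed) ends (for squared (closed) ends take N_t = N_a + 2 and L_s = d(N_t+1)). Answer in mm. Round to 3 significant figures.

136 mm

squared (closed) ends: N_t = N_a + 2 = 14 + 2 = 16
L_s = d·(N_t+1) = 8.0 × 17 = 136 mm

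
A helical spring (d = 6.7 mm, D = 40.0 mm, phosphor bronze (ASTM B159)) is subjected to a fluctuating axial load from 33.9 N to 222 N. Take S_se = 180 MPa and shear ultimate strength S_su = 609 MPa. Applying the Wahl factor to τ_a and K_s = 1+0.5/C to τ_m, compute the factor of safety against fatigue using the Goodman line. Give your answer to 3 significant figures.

3.34

C = D/d = 40.0/6.7 = 5.9701; K_W = (4C−1)/(4C−4)+0.615/C = 1.2539; K_s = 1+0.5/C = 1.0837
F_a = (F_max−F_min)/2 = 94.05 N; F_m = (F_max+F_min)/2 = 127.95 N
τ_a = K_W·8F_aD/(πd³) = 1.2539 × 31.852 = 39.939 MPa
τ_m = K_s·8F_mD/(πd³) = 1.0837 × 43.333 = 46.962 MPa
Goodman: 1/n_f = τ_a/S_se + τ_m/S_su = 39.939/180 + 46.962/609 = 0.22189 + 0.07711 = 0.299
n_f = 1/0.299 = 3.344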